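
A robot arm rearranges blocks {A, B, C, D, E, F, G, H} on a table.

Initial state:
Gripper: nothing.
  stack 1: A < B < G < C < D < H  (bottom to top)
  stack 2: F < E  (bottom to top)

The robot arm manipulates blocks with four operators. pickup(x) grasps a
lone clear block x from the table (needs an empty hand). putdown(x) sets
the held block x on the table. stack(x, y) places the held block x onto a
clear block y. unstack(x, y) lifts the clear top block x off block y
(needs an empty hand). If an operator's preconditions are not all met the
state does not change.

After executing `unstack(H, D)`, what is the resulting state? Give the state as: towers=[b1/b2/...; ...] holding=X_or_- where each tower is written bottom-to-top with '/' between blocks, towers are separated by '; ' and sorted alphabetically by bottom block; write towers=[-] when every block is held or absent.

towers=[A/B/G/C/D; F/E] holding=H

before: towers=[A/B/G/C/D/H; F/E] holding=-
pre[unstack(H, D)]: on(H,D) ✓, clear(H) ✓, handempty ✓
all met → apply unstack(H, D)
after:  towers=[A/B/G/C/D; F/E] holding=H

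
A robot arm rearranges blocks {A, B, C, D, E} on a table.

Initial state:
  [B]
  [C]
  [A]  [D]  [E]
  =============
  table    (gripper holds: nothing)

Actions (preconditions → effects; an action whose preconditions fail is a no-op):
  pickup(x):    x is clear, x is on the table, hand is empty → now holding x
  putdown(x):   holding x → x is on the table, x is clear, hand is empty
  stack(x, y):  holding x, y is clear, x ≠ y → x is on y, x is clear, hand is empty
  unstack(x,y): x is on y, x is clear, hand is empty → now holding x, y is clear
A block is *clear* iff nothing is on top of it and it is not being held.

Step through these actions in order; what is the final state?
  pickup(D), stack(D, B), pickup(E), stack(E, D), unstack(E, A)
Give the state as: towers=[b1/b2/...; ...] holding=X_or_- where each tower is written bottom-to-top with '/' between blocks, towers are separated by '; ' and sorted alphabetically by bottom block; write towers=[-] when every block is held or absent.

step 1 (pickup(D)): towers=[A/C/B; E] holding=D
step 2 (stack(D, B)): towers=[A/C/B/D; E] holding=-
step 3 (pickup(E)): towers=[A/C/B/D] holding=E
step 4 (stack(E, D)): towers=[A/C/B/D/E] holding=-
step 5 (unstack(E, A)) [no-op]: towers=[A/C/B/D/E] holding=-

towers=[A/C/B/D/E] holding=-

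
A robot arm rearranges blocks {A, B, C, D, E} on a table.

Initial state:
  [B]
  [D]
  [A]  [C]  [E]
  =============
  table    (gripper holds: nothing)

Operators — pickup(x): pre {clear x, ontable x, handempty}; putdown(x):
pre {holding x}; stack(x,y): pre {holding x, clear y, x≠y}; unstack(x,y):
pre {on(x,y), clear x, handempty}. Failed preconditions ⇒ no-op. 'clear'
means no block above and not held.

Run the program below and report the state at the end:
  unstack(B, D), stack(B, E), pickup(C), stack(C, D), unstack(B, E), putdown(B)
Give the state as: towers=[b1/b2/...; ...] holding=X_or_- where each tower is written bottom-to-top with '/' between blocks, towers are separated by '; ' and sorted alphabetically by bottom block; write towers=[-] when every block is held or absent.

towers=[A/D/C; B; E] holding=-

step 1 (unstack(B, D)): towers=[A/D; C; E] holding=B
step 2 (stack(B, E)): towers=[A/D; C; E/B] holding=-
step 3 (pickup(C)): towers=[A/D; E/B] holding=C
step 4 (stack(C, D)): towers=[A/D/C; E/B] holding=-
step 5 (unstack(B, E)): towers=[A/D/C; E] holding=B
step 6 (putdown(B)): towers=[A/D/C; B; E] holding=-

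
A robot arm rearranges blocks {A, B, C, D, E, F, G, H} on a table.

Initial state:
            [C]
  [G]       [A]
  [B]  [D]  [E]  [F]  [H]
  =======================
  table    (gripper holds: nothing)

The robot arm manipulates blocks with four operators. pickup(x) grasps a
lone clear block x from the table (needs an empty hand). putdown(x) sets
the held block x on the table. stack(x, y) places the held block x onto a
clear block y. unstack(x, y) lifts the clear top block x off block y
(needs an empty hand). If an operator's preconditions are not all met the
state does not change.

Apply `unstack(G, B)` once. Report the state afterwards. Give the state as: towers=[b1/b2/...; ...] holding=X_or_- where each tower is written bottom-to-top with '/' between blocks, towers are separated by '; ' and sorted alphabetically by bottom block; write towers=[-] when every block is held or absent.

towers=[B; D; E/A/C; F; H] holding=G

before: towers=[B/G; D; E/A/C; F; H] holding=-
pre[unstack(G, B)]: on(G,B) yes, clear(G) yes, handempty yes
all met → apply unstack(G, B)
after:  towers=[B; D; E/A/C; F; H] holding=G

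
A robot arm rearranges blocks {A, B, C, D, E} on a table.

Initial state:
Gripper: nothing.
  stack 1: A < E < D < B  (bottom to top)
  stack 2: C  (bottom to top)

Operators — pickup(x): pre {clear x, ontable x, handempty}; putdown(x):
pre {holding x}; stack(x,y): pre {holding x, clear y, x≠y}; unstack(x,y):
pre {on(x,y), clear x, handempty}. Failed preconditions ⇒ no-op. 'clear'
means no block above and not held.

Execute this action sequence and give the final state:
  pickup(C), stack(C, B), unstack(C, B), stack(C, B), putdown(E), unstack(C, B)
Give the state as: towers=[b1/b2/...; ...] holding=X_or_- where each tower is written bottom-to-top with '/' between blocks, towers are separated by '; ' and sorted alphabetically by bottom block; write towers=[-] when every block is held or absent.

towers=[A/E/D/B] holding=C

step 1 (pickup(C)): towers=[A/E/D/B] holding=C
step 2 (stack(C, B)): towers=[A/E/D/B/C] holding=-
step 3 (unstack(C, B)): towers=[A/E/D/B] holding=C
step 4 (stack(C, B)): towers=[A/E/D/B/C] holding=-
step 5 (putdown(E)) [no-op]: towers=[A/E/D/B/C] holding=-
step 6 (unstack(C, B)): towers=[A/E/D/B] holding=C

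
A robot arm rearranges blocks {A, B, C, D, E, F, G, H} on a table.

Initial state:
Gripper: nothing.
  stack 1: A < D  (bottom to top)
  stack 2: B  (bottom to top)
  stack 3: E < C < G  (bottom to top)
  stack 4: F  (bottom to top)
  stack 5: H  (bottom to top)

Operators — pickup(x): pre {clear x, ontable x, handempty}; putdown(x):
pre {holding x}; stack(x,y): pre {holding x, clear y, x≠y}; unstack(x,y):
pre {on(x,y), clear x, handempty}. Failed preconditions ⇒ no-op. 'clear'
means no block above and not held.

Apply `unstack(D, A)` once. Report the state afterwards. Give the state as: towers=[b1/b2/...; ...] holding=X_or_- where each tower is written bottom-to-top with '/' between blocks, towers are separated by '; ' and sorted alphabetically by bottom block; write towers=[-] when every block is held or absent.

towers=[A; B; E/C/G; F; H] holding=D

before: towers=[A/D; B; E/C/G; F; H] holding=-
pre[unstack(D, A)]: on(D,A) ✓, clear(D) ✓, handempty ✓
all met → apply unstack(D, A)
after:  towers=[A; B; E/C/G; F; H] holding=D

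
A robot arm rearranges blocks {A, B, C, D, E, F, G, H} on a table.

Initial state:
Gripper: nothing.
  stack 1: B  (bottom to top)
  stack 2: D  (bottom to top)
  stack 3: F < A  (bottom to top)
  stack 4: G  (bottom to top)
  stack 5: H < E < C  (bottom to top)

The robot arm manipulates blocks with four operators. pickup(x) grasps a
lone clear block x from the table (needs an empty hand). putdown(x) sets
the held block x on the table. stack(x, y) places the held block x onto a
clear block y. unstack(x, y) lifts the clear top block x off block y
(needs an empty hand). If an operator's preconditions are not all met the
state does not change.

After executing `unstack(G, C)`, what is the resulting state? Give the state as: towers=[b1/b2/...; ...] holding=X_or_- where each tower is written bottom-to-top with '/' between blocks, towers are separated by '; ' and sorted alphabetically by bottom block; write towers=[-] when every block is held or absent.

before: towers=[B; D; F/A; G; H/E/C] holding=-
pre[unstack(G, C)]: on(G,C) ✗, clear(G) ✓, handempty ✓
on(G,C) unmet → unstack(G, C) is a no-op
after:  towers=[B; D; F/A; G; H/E/C] holding=-

towers=[B; D; F/A; G; H/E/C] holding=-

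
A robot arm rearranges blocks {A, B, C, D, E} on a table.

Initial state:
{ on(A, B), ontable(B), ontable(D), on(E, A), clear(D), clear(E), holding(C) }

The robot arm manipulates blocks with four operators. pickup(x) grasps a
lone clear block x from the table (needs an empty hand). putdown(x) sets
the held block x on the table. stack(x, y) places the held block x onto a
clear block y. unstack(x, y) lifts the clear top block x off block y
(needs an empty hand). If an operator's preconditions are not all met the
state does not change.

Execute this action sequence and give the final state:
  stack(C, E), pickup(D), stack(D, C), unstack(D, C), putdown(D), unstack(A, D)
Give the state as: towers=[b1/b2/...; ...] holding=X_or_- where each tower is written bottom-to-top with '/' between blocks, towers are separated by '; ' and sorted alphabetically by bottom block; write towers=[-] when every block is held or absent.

step 1 (stack(C, E)): towers=[B/A/E/C; D] holding=-
step 2 (pickup(D)): towers=[B/A/E/C] holding=D
step 3 (stack(D, C)): towers=[B/A/E/C/D] holding=-
step 4 (unstack(D, C)): towers=[B/A/E/C] holding=D
step 5 (putdown(D)): towers=[B/A/E/C; D] holding=-
step 6 (unstack(A, D)) [no-op]: towers=[B/A/E/C; D] holding=-

towers=[B/A/E/C; D] holding=-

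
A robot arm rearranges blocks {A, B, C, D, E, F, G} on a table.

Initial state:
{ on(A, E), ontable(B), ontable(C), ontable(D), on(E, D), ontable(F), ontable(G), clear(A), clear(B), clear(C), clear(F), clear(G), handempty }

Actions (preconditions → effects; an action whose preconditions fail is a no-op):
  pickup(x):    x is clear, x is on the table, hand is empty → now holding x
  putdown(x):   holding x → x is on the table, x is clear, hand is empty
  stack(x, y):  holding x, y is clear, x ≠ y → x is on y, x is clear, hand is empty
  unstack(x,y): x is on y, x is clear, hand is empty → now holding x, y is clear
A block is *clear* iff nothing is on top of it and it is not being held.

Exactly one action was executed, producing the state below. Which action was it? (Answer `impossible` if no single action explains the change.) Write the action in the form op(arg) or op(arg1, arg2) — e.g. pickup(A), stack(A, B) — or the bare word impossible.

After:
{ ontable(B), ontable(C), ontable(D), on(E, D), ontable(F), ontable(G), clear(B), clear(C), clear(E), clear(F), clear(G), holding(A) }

unstack(A, E)

target: towers=[B; C; D/E; F; G] holding=A
         pickup(B) → towers=[C; D/E/A; F; G] holding=B
         pickup(F) → towers=[B; C; D/E/A; G] holding=F
         pickup(G) → towers=[B; C; D/E/A; F] holding=G
     unstack(A, E) → towers=[B; C; D/E; F; G] holding=A  ← match
         pickup(C) → towers=[B; D/E/A; F; G] holding=C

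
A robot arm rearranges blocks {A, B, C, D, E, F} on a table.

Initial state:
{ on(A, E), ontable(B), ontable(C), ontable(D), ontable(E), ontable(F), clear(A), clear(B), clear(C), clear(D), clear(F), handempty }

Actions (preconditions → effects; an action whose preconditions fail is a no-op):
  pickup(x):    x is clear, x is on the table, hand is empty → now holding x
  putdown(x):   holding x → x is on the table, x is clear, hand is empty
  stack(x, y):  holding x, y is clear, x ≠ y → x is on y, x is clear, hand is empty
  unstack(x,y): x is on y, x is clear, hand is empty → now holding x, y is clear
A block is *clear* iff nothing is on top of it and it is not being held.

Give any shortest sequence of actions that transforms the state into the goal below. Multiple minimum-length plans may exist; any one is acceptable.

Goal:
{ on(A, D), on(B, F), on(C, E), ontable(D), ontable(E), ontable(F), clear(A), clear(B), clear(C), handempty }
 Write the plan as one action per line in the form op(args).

pickup(B)
stack(B, F)
unstack(A, E)
stack(A, D)
pickup(C)
stack(C, E)

step 1 (pickup(B)): towers=[C; D; E/A; F] holding=B
step 2 (stack(B, F)): towers=[C; D; E/A; F/B] holding=-
step 3 (unstack(A, E)): towers=[C; D; E; F/B] holding=A
step 4 (stack(A, D)): towers=[C; D/A; E; F/B] holding=-
step 5 (pickup(C)): towers=[D/A; E; F/B] holding=C
step 6 (stack(C, E)): towers=[D/A; E/C; F/B] holding=-
goal check: towers=[D/A; E/C; F/B] holding=- — reached (length 6, optimal by BFS)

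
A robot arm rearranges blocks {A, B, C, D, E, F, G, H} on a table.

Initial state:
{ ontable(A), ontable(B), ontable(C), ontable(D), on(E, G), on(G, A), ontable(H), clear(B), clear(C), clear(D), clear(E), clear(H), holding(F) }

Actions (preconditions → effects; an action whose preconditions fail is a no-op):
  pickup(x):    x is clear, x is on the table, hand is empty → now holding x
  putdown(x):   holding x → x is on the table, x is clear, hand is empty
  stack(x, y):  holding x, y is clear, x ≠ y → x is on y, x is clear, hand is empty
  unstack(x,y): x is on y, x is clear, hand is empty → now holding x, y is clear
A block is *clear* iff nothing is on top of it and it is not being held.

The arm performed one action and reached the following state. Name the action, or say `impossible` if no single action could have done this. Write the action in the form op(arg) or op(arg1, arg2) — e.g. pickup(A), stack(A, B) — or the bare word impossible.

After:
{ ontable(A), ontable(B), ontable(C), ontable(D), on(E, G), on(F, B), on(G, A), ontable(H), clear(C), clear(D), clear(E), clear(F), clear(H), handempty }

target: towers=[A/G/E; B/F; C; D; H] holding=-
        putdown(F) → towers=[A/G/E; B; C; D; F; H] holding=-
       stack(F, E) → towers=[A/G/E/F; B; C; D; H] holding=-
       stack(F, H) → towers=[A/G/E; B; C; D; H/F] holding=-
       stack(F, B) → towers=[A/G/E; B/F; C; D; H] holding=-  ← match
       stack(F, D) → towers=[A/G/E; B; C; D/F; H] holding=-
       stack(F, C) → towers=[A/G/E; B; C/F; D; H] holding=-

stack(F, B)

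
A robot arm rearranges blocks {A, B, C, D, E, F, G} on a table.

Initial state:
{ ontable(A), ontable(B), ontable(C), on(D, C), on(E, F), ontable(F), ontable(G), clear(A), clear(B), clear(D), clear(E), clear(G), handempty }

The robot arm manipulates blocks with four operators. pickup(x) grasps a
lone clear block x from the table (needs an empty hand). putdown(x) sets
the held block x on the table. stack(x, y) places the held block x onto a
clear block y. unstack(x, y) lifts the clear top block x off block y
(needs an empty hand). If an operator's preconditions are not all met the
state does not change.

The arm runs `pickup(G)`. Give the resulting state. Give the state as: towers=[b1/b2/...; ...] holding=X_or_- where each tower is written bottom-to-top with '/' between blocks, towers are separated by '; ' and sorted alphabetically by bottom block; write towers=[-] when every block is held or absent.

towers=[A; B; C/D; F/E] holding=G

before: towers=[A; B; C/D; F/E; G] holding=-
pre[pickup(G)]: clear(G) ok, ontable(G) ok, handempty ok
all met → apply pickup(G)
after:  towers=[A; B; C/D; F/E] holding=G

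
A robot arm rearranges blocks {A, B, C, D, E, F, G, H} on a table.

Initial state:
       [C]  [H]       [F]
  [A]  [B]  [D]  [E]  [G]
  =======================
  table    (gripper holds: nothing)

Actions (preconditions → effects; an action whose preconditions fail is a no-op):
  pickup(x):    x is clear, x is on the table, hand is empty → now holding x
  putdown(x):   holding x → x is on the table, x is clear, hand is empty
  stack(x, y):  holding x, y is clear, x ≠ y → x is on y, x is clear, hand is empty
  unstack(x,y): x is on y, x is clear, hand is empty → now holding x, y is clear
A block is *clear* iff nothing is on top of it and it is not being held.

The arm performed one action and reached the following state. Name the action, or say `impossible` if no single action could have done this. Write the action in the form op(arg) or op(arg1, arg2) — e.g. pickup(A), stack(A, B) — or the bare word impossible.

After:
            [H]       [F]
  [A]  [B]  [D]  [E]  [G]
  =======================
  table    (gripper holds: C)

target: towers=[A; B; D/H; E; G/F] holding=C
         pickup(A) → towers=[B/C; D/H; E; G/F] holding=A
         pickup(E) → towers=[A; B/C; D/H; G/F] holding=E
     unstack(H, D) → towers=[A; B/C; D; E; G/F] holding=H
     unstack(F, G) → towers=[A; B/C; D/H; E; G] holding=F
     unstack(C, B) → towers=[A; B; D/H; E; G/F] holding=C  ← match

unstack(C, B)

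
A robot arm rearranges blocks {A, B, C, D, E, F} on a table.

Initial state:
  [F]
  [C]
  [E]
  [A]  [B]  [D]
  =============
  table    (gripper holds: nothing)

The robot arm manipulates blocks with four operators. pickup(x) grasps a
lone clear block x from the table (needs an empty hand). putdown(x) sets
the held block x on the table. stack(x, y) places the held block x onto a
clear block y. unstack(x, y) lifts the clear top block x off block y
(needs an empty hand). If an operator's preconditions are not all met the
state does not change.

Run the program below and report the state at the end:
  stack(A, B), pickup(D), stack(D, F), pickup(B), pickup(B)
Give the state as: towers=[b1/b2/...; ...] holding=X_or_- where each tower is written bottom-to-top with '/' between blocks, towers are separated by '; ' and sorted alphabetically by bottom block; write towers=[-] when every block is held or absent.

towers=[A/E/C/F/D] holding=B

step 1 (stack(A, B)) [no-op]: towers=[A/E/C/F; B; D] holding=-
step 2 (pickup(D)): towers=[A/E/C/F; B] holding=D
step 3 (stack(D, F)): towers=[A/E/C/F/D; B] holding=-
step 4 (pickup(B)): towers=[A/E/C/F/D] holding=B
step 5 (pickup(B)) [no-op]: towers=[A/E/C/F/D] holding=B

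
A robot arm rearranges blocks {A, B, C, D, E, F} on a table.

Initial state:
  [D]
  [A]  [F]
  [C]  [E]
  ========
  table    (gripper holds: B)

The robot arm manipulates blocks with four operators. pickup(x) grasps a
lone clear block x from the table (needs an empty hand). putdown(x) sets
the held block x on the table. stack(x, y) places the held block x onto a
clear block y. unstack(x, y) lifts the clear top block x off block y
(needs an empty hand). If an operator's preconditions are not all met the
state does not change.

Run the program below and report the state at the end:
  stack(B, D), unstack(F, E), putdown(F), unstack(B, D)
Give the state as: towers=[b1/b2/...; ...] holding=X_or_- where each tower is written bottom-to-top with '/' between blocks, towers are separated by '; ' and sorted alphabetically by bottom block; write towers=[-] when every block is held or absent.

towers=[C/A/D; E; F] holding=B

step 1 (stack(B, D)): towers=[C/A/D/B; E/F] holding=-
step 2 (unstack(F, E)): towers=[C/A/D/B; E] holding=F
step 3 (putdown(F)): towers=[C/A/D/B; E; F] holding=-
step 4 (unstack(B, D)): towers=[C/A/D; E; F] holding=B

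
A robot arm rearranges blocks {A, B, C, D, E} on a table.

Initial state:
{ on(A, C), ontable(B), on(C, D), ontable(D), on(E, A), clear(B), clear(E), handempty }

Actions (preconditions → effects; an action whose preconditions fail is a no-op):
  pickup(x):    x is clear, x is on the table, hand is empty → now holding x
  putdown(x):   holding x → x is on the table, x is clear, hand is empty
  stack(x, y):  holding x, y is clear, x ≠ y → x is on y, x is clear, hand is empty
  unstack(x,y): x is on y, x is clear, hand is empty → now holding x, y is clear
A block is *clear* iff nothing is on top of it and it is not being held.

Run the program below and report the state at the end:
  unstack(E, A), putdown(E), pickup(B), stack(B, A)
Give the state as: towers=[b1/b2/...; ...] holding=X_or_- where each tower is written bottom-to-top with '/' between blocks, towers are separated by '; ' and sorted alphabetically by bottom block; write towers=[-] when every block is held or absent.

towers=[D/C/A/B; E] holding=-

step 1 (unstack(E, A)): towers=[B; D/C/A] holding=E
step 2 (putdown(E)): towers=[B; D/C/A; E] holding=-
step 3 (pickup(B)): towers=[D/C/A; E] holding=B
step 4 (stack(B, A)): towers=[D/C/A/B; E] holding=-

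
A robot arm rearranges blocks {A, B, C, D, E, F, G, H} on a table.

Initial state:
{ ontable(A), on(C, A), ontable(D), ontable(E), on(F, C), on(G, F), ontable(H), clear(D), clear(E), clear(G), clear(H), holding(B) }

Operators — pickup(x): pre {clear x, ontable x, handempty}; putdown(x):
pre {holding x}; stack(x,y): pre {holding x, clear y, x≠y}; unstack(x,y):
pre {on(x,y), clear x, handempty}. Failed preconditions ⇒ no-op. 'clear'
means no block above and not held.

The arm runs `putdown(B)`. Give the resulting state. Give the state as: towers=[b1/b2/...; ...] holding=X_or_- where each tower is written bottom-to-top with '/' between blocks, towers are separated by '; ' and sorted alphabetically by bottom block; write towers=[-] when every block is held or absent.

before: towers=[A/C/F/G; D; E; H] holding=B
pre[putdown(B)]: holding(B) ok
all met → apply putdown(B)
after:  towers=[A/C/F/G; B; D; E; H] holding=-

towers=[A/C/F/G; B; D; E; H] holding=-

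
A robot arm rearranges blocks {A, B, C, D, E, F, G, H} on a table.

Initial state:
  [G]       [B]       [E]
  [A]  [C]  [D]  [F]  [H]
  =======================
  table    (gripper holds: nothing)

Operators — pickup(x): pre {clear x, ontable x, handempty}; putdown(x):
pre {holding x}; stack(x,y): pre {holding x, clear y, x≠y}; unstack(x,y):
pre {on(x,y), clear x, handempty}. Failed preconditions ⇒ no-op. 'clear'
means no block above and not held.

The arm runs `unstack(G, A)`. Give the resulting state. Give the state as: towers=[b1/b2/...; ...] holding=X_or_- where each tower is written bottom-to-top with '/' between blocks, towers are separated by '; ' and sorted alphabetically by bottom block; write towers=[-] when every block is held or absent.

towers=[A; C; D/B; F; H/E] holding=G

before: towers=[A/G; C; D/B; F; H/E] holding=-
pre[unstack(G, A)]: on(G,A) yes, clear(G) yes, handempty yes
all met → apply unstack(G, A)
after:  towers=[A; C; D/B; F; H/E] holding=G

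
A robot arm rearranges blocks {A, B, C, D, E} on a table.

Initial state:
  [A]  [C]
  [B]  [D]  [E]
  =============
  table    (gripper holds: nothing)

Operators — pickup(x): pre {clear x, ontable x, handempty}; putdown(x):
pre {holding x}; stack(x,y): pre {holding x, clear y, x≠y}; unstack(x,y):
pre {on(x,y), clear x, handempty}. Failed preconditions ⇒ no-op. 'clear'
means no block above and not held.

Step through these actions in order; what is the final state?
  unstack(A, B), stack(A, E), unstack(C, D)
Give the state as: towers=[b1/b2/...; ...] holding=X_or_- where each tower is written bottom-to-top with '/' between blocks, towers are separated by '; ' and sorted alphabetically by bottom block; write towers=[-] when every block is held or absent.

towers=[B; D; E/A] holding=C

step 1 (unstack(A, B)): towers=[B; D/C; E] holding=A
step 2 (stack(A, E)): towers=[B; D/C; E/A] holding=-
step 3 (unstack(C, D)): towers=[B; D; E/A] holding=C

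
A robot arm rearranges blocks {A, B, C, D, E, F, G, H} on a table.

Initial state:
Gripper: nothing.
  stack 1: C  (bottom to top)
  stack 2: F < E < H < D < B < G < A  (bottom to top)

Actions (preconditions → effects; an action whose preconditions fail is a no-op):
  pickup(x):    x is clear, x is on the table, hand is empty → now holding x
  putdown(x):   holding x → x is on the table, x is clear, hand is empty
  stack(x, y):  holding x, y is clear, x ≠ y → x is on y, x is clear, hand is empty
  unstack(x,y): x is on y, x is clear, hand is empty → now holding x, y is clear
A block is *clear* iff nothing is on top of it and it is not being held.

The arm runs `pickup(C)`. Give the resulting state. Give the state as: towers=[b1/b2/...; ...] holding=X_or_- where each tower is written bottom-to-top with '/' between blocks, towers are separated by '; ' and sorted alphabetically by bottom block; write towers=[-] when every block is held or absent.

before: towers=[C; F/E/H/D/B/G/A] holding=-
pre[pickup(C)]: clear(C) yes, ontable(C) yes, handempty yes
all met → apply pickup(C)
after:  towers=[F/E/H/D/B/G/A] holding=C

towers=[F/E/H/D/B/G/A] holding=C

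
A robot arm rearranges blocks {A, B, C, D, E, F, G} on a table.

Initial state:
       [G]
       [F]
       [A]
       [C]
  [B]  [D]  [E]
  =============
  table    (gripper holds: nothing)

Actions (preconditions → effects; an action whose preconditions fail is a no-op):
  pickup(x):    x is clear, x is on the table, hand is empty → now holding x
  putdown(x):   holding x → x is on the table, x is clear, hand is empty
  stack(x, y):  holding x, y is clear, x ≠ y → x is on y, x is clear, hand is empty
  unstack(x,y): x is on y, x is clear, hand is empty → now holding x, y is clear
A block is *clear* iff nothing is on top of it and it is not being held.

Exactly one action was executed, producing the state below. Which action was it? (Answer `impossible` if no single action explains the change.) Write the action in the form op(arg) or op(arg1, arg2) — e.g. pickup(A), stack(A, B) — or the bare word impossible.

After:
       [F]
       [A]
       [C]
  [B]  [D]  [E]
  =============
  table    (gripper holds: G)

target: towers=[B; D/C/A/F; E] holding=G
         pickup(B) → towers=[D/C/A/F/G; E] holding=B
     unstack(G, F) → towers=[B; D/C/A/F; E] holding=G  ← match
         pickup(E) → towers=[B; D/C/A/F/G] holding=E

unstack(G, F)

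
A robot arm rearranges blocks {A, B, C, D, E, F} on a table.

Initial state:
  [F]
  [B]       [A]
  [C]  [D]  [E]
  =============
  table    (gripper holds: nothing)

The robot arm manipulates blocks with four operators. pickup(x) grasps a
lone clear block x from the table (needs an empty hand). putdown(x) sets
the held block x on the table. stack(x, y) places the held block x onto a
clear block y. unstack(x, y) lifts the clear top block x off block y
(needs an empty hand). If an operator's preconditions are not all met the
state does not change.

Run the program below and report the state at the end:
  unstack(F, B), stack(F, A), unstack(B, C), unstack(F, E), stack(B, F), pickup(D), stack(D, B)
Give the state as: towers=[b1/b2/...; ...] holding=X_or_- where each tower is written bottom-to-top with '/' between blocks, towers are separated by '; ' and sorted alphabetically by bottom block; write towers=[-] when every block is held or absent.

towers=[C; E/A/F/B/D] holding=-

step 1 (unstack(F, B)): towers=[C/B; D; E/A] holding=F
step 2 (stack(F, A)): towers=[C/B; D; E/A/F] holding=-
step 3 (unstack(B, C)): towers=[C; D; E/A/F] holding=B
step 4 (unstack(F, E)) [no-op]: towers=[C; D; E/A/F] holding=B
step 5 (stack(B, F)): towers=[C; D; E/A/F/B] holding=-
step 6 (pickup(D)): towers=[C; E/A/F/B] holding=D
step 7 (stack(D, B)): towers=[C; E/A/F/B/D] holding=-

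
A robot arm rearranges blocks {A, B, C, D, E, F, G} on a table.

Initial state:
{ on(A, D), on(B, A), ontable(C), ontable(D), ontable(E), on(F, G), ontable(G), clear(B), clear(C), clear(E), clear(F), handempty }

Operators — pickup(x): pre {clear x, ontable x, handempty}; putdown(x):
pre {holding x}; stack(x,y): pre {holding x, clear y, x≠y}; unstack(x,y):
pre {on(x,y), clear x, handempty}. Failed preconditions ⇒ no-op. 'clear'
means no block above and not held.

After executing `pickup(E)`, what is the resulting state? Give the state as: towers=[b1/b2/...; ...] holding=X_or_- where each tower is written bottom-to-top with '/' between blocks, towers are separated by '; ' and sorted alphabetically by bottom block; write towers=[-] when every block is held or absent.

towers=[C; D/A/B; G/F] holding=E

before: towers=[C; D/A/B; E; G/F] holding=-
pre[pickup(E)]: clear(E) ✓, ontable(E) ✓, handempty ✓
all met → apply pickup(E)
after:  towers=[C; D/A/B; G/F] holding=E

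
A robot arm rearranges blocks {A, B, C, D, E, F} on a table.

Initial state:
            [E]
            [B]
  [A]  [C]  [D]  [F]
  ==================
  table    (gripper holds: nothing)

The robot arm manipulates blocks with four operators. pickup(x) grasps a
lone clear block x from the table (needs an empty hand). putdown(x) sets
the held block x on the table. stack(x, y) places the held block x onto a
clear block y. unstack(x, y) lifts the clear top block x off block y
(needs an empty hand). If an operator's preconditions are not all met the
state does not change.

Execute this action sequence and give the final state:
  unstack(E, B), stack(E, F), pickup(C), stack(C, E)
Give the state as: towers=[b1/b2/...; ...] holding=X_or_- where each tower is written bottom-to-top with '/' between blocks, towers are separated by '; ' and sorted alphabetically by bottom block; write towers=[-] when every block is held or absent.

step 1 (unstack(E, B)): towers=[A; C; D/B; F] holding=E
step 2 (stack(E, F)): towers=[A; C; D/B; F/E] holding=-
step 3 (pickup(C)): towers=[A; D/B; F/E] holding=C
step 4 (stack(C, E)): towers=[A; D/B; F/E/C] holding=-

towers=[A; D/B; F/E/C] holding=-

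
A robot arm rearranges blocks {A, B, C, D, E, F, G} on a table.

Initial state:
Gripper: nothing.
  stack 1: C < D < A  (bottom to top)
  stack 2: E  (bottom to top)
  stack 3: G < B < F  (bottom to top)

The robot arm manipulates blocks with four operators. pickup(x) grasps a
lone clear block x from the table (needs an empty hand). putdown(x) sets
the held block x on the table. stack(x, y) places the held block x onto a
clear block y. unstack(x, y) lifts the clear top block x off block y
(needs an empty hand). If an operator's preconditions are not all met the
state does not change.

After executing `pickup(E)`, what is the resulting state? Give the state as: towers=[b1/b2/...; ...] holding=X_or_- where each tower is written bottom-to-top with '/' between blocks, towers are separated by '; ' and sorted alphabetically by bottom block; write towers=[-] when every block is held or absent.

before: towers=[C/D/A; E; G/B/F] holding=-
pre[pickup(E)]: clear(E) ok, ontable(E) ok, handempty ok
all met → apply pickup(E)
after:  towers=[C/D/A; G/B/F] holding=E

towers=[C/D/A; G/B/F] holding=E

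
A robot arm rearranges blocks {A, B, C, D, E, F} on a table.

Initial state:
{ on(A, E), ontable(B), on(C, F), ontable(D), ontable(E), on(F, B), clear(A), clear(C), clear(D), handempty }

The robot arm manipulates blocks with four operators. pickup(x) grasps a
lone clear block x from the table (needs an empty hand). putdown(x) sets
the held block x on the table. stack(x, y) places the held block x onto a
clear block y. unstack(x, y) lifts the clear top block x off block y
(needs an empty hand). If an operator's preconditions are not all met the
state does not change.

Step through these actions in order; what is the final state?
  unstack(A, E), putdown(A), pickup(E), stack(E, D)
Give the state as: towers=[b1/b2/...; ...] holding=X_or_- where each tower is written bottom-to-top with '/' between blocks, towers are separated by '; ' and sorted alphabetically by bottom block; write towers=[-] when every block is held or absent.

step 1 (unstack(A, E)): towers=[B/F/C; D; E] holding=A
step 2 (putdown(A)): towers=[A; B/F/C; D; E] holding=-
step 3 (pickup(E)): towers=[A; B/F/C; D] holding=E
step 4 (stack(E, D)): towers=[A; B/F/C; D/E] holding=-

towers=[A; B/F/C; D/E] holding=-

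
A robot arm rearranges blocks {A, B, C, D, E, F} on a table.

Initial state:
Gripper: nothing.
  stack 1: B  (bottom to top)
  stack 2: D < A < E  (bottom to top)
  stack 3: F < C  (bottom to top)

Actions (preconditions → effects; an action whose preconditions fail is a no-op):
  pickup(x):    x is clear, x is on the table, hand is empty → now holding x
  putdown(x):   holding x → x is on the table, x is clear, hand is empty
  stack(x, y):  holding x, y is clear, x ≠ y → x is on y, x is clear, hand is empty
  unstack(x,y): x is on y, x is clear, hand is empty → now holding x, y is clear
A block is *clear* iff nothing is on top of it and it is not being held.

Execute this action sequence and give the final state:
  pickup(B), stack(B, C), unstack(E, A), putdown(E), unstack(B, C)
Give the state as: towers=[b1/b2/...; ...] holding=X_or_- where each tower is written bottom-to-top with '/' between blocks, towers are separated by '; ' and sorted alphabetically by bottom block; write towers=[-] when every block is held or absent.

step 1 (pickup(B)): towers=[D/A/E; F/C] holding=B
step 2 (stack(B, C)): towers=[D/A/E; F/C/B] holding=-
step 3 (unstack(E, A)): towers=[D/A; F/C/B] holding=E
step 4 (putdown(E)): towers=[D/A; E; F/C/B] holding=-
step 5 (unstack(B, C)): towers=[D/A; E; F/C] holding=B

towers=[D/A; E; F/C] holding=B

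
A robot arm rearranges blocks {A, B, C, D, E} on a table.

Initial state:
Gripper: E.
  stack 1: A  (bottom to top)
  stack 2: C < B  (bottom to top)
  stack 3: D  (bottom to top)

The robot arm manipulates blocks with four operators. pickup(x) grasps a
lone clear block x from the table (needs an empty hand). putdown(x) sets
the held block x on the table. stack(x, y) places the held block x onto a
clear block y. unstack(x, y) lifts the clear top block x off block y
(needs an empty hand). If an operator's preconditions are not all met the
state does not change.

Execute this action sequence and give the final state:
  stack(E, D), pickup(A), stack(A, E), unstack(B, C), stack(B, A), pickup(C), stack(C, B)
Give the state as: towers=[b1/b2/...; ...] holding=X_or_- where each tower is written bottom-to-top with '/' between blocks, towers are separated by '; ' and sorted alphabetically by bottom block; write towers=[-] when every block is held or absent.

step 1 (stack(E, D)): towers=[A; C/B; D/E] holding=-
step 2 (pickup(A)): towers=[C/B; D/E] holding=A
step 3 (stack(A, E)): towers=[C/B; D/E/A] holding=-
step 4 (unstack(B, C)): towers=[C; D/E/A] holding=B
step 5 (stack(B, A)): towers=[C; D/E/A/B] holding=-
step 6 (pickup(C)): towers=[D/E/A/B] holding=C
step 7 (stack(C, B)): towers=[D/E/A/B/C] holding=-

towers=[D/E/A/B/C] holding=-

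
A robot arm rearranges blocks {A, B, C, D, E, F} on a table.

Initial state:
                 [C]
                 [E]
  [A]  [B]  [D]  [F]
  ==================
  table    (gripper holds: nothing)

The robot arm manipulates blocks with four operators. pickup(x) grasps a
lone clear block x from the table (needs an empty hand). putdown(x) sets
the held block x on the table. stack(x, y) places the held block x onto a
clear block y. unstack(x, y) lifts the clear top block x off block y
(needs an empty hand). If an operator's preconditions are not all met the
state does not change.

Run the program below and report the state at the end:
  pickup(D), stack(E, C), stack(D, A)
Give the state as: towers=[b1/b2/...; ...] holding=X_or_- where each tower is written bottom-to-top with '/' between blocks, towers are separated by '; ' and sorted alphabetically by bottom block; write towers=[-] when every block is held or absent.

step 1 (pickup(D)): towers=[A; B; F/E/C] holding=D
step 2 (stack(E, C)) [no-op]: towers=[A; B; F/E/C] holding=D
step 3 (stack(D, A)): towers=[A/D; B; F/E/C] holding=-

towers=[A/D; B; F/E/C] holding=-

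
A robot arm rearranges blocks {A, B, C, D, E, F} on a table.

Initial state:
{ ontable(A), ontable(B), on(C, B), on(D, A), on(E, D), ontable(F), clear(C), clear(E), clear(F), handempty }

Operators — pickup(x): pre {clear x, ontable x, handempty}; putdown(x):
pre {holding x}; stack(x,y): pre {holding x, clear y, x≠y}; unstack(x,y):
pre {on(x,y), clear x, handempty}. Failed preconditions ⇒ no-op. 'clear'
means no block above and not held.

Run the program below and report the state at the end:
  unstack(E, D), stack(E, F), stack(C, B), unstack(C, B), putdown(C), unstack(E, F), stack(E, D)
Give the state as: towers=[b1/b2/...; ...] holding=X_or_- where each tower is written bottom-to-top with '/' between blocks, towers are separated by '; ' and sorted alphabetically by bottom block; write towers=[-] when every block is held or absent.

towers=[A/D/E; B; C; F] holding=-

step 1 (unstack(E, D)): towers=[A/D; B/C; F] holding=E
step 2 (stack(E, F)): towers=[A/D; B/C; F/E] holding=-
step 3 (stack(C, B)) [no-op]: towers=[A/D; B/C; F/E] holding=-
step 4 (unstack(C, B)): towers=[A/D; B; F/E] holding=C
step 5 (putdown(C)): towers=[A/D; B; C; F/E] holding=-
step 6 (unstack(E, F)): towers=[A/D; B; C; F] holding=E
step 7 (stack(E, D)): towers=[A/D/E; B; C; F] holding=-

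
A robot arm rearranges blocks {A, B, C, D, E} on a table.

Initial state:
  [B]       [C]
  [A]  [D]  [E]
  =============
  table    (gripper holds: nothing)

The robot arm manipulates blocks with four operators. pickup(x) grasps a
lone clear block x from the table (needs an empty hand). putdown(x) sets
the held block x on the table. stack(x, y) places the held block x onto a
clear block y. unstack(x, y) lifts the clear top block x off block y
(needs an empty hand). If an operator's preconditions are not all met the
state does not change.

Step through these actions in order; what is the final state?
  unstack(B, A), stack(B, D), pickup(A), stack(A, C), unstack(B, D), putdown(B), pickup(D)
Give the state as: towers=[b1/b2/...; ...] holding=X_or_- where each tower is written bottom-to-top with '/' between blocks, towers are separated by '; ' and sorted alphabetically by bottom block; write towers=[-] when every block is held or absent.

towers=[B; E/C/A] holding=D

step 1 (unstack(B, A)): towers=[A; D; E/C] holding=B
step 2 (stack(B, D)): towers=[A; D/B; E/C] holding=-
step 3 (pickup(A)): towers=[D/B; E/C] holding=A
step 4 (stack(A, C)): towers=[D/B; E/C/A] holding=-
step 5 (unstack(B, D)): towers=[D; E/C/A] holding=B
step 6 (putdown(B)): towers=[B; D; E/C/A] holding=-
step 7 (pickup(D)): towers=[B; E/C/A] holding=D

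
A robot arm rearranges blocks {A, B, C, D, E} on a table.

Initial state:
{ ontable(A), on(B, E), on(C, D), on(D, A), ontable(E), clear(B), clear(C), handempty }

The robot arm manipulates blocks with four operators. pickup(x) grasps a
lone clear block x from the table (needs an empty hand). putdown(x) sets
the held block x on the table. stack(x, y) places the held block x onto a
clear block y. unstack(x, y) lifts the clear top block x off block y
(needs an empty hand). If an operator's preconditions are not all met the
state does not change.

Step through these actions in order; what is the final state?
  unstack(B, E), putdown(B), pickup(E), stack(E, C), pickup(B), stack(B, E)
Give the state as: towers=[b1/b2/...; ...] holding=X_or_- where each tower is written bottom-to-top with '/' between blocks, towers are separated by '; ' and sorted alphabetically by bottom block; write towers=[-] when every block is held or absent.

step 1 (unstack(B, E)): towers=[A/D/C; E] holding=B
step 2 (putdown(B)): towers=[A/D/C; B; E] holding=-
step 3 (pickup(E)): towers=[A/D/C; B] holding=E
step 4 (stack(E, C)): towers=[A/D/C/E; B] holding=-
step 5 (pickup(B)): towers=[A/D/C/E] holding=B
step 6 (stack(B, E)): towers=[A/D/C/E/B] holding=-

towers=[A/D/C/E/B] holding=-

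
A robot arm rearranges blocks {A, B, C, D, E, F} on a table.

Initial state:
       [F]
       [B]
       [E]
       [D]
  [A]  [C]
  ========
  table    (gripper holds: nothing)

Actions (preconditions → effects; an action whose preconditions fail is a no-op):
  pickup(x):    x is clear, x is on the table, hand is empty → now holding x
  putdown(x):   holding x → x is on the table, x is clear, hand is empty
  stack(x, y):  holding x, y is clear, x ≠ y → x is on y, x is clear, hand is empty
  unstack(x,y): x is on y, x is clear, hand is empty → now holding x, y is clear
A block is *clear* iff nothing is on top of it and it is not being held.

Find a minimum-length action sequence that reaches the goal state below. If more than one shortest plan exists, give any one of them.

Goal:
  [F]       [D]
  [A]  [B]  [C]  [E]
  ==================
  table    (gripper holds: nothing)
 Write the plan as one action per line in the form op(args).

unstack(F, B)
stack(F, A)
unstack(B, E)
putdown(B)
unstack(E, D)
putdown(E)

step 1 (unstack(F, B)): towers=[A; C/D/E/B] holding=F
step 2 (stack(F, A)): towers=[A/F; C/D/E/B] holding=-
step 3 (unstack(B, E)): towers=[A/F; C/D/E] holding=B
step 4 (putdown(B)): towers=[A/F; B; C/D/E] holding=-
step 5 (unstack(E, D)): towers=[A/F; B; C/D] holding=E
step 6 (putdown(E)): towers=[A/F; B; C/D; E] holding=-
goal check: towers=[A/F; B; C/D; E] holding=- — reached (length 6, optimal by BFS)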